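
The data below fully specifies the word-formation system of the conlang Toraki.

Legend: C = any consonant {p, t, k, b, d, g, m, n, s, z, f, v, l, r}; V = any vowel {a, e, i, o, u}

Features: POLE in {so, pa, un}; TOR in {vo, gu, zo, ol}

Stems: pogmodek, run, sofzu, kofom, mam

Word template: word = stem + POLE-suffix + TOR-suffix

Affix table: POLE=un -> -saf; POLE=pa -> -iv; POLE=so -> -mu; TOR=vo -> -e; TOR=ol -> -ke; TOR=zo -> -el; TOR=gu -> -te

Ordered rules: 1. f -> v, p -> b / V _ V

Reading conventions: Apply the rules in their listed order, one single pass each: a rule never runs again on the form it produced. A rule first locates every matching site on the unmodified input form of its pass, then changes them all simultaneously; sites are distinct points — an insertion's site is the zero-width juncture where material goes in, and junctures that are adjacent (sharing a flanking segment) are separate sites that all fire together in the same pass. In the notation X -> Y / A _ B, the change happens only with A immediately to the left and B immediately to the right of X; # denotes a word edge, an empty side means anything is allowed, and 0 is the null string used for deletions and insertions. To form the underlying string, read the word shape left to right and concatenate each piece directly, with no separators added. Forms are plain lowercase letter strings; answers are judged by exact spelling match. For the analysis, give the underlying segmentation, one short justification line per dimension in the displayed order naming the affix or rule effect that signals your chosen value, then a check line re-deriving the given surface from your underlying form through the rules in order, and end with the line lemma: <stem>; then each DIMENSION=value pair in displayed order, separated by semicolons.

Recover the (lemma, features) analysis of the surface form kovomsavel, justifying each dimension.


underlying: kofom-saf-el
POLE=un - signalled by the affix -saf
TOR=zo - signalled by the affix -el
check: kofomsafel -> kovomsavel
lemma: kofom; POLE=un; TOR=zo


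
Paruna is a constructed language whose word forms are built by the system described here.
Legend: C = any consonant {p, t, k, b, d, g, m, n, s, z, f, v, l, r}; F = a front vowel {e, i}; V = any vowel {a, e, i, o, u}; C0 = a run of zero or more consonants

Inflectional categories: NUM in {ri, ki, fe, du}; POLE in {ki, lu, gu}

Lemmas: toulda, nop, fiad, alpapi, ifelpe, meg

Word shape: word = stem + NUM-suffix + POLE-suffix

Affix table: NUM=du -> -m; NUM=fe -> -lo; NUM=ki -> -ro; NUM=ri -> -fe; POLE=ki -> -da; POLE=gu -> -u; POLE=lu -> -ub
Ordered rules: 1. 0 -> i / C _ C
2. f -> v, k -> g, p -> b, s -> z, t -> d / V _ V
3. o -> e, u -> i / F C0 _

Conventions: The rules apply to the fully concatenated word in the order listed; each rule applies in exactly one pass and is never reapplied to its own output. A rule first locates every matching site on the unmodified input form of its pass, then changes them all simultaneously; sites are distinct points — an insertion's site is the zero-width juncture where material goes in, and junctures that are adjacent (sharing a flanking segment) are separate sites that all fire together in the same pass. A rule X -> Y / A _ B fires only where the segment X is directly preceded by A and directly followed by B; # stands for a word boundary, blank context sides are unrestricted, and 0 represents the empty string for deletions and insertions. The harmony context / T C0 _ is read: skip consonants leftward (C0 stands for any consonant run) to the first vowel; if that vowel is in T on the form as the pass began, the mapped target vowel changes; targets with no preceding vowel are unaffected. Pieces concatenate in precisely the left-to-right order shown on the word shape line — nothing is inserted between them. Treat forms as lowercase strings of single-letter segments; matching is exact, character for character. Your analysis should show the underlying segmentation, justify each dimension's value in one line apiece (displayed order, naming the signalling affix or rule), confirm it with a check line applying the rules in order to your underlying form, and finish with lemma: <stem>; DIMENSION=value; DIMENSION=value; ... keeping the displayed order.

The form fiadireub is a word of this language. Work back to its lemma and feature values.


underlying: fiad-ro-ub
NUM=ki - signalled by the affix -ro
POLE=lu - signalled by the affix -ub
check: fiadroub -> fiadiroub -> fiadiroub -> fiadireub
lemma: fiad; NUM=ki; POLE=lu


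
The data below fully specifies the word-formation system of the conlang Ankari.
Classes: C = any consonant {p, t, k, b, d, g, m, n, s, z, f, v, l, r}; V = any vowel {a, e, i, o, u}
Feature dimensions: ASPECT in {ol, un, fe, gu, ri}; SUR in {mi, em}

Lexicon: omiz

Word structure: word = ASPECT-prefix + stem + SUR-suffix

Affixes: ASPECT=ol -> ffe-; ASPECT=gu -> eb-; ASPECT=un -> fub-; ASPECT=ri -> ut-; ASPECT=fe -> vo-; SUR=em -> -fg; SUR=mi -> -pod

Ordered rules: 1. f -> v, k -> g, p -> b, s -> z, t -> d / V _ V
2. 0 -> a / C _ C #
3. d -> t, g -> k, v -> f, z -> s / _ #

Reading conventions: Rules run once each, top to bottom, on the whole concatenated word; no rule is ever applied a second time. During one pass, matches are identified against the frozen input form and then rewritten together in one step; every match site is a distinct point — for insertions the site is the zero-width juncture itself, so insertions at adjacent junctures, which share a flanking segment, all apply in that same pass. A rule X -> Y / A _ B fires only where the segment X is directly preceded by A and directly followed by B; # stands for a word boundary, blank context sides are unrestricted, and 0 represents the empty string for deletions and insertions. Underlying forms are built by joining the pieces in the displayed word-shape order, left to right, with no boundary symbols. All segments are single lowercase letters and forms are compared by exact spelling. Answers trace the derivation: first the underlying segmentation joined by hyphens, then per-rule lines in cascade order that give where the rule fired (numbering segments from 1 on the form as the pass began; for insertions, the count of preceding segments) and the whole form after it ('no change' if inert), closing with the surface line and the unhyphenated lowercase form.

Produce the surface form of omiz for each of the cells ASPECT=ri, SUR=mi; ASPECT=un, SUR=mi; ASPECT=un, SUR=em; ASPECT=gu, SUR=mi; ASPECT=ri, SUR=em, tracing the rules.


cell ASPECT=ri, SUR=mi:
underlying: ut-omiz-pod
1. f -> v, k -> g, p -> b, s -> z, t -> d / V _ V: fires at position(s) 2: udomizpod
2. 0 -> a / C _ C #: no change
3. d -> t, g -> k, v -> f, z -> s / _ #: fires at position(s) 9: udomizpot
surface: udomizpot

cell ASPECT=un, SUR=mi:
underlying: fub-omiz-pod
1. f -> v, k -> g, p -> b, s -> z, t -> d / V _ V: no change
2. 0 -> a / C _ C #: no change
3. d -> t, g -> k, v -> f, z -> s / _ #: fires at position(s) 10: fubomizpot
surface: fubomizpot

cell ASPECT=un, SUR=em:
underlying: fub-omiz-fg
1. f -> v, k -> g, p -> b, s -> z, t -> d / V _ V: no change
2. 0 -> a / C _ C #: inserts after position(s) 8: fubomizfag
3. d -> t, g -> k, v -> f, z -> s / _ #: fires at position(s) 10: fubomizfak
surface: fubomizfak

cell ASPECT=gu, SUR=mi:
underlying: eb-omiz-pod
1. f -> v, k -> g, p -> b, s -> z, t -> d / V _ V: no change
2. 0 -> a / C _ C #: no change
3. d -> t, g -> k, v -> f, z -> s / _ #: fires at position(s) 9: ebomizpot
surface: ebomizpot

cell ASPECT=ri, SUR=em:
underlying: ut-omiz-fg
1. f -> v, k -> g, p -> b, s -> z, t -> d / V _ V: fires at position(s) 2: udomizfg
2. 0 -> a / C _ C #: inserts after position(s) 7: udomizfag
3. d -> t, g -> k, v -> f, z -> s / _ #: fires at position(s) 9: udomizfak
surface: udomizfak


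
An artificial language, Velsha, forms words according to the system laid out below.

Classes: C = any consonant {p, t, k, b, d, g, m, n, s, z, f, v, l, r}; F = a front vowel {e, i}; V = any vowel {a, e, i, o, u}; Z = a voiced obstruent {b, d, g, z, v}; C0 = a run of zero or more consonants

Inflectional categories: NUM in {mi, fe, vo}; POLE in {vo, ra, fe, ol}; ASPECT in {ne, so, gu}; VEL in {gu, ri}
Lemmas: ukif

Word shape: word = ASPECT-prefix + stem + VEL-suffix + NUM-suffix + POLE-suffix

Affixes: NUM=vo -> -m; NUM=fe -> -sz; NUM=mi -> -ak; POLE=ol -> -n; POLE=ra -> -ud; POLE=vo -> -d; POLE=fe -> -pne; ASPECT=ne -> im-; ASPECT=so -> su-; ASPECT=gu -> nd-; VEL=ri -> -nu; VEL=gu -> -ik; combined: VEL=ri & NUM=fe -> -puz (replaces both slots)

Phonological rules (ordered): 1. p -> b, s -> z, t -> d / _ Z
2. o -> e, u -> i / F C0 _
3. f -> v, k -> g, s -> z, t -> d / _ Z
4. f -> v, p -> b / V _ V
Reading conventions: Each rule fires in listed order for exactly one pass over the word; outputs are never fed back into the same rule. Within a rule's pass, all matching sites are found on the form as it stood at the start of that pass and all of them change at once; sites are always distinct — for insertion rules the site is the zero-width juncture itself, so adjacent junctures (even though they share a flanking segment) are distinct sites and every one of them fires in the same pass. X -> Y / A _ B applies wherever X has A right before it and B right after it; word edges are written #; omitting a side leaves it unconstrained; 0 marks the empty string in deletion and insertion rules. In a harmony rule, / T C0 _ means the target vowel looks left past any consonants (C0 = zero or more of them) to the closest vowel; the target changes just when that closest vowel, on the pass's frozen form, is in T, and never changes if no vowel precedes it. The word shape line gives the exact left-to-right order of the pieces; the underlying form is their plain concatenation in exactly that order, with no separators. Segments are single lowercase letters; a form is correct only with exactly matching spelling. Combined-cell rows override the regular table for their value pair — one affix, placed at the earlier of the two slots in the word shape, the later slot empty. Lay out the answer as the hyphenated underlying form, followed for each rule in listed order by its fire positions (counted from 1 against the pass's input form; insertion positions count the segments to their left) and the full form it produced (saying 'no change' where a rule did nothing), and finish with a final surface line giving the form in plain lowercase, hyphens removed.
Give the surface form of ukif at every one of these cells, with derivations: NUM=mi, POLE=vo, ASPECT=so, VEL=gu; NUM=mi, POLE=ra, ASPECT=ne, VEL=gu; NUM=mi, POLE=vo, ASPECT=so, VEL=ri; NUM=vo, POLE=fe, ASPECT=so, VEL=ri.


cell NUM=mi, POLE=vo, ASPECT=so, VEL=gu:
underlying: su-ukif-ik-ak-d
1. p -> b, s -> z, t -> d / _ Z: no change
2. o -> e, u -> i / F C0 _: no change
3. f -> v, k -> g, s -> z, t -> d / _ Z: fires at position(s) 10: suukifikagd
4. f -> v, p -> b / V _ V: fires at position(s) 6: suukivikagd
surface: suukivikagd

cell NUM=mi, POLE=ra, ASPECT=ne, VEL=gu:
underlying: im-ukif-ik-ak-ud
1. p -> b, s -> z, t -> d / _ Z: no change
2. o -> e, u -> i / F C0 _: fires at position(s) 3: imikifikakud
3. f -> v, k -> g, s -> z, t -> d / _ Z: no change
4. f -> v, p -> b / V _ V: fires at position(s) 6: imikivikakud
surface: imikivikakud

cell NUM=mi, POLE=vo, ASPECT=so, VEL=ri:
underlying: su-ukif-nu-ak-d
1. p -> b, s -> z, t -> d / _ Z: no change
2. o -> e, u -> i / F C0 _: fires at position(s) 8: suukifniakd
3. f -> v, k -> g, s -> z, t -> d / _ Z: fires at position(s) 10: suukifniagd
4. f -> v, p -> b / V _ V: no change
surface: suukifniagd

cell NUM=vo, POLE=fe, ASPECT=so, VEL=ri:
underlying: su-ukif-nu-m-pne
1. p -> b, s -> z, t -> d / _ Z: no change
2. o -> e, u -> i / F C0 _: fires at position(s) 8: suukifnimpne
3. f -> v, k -> g, s -> z, t -> d / _ Z: no change
4. f -> v, p -> b / V _ V: no change
surface: suukifnimpne


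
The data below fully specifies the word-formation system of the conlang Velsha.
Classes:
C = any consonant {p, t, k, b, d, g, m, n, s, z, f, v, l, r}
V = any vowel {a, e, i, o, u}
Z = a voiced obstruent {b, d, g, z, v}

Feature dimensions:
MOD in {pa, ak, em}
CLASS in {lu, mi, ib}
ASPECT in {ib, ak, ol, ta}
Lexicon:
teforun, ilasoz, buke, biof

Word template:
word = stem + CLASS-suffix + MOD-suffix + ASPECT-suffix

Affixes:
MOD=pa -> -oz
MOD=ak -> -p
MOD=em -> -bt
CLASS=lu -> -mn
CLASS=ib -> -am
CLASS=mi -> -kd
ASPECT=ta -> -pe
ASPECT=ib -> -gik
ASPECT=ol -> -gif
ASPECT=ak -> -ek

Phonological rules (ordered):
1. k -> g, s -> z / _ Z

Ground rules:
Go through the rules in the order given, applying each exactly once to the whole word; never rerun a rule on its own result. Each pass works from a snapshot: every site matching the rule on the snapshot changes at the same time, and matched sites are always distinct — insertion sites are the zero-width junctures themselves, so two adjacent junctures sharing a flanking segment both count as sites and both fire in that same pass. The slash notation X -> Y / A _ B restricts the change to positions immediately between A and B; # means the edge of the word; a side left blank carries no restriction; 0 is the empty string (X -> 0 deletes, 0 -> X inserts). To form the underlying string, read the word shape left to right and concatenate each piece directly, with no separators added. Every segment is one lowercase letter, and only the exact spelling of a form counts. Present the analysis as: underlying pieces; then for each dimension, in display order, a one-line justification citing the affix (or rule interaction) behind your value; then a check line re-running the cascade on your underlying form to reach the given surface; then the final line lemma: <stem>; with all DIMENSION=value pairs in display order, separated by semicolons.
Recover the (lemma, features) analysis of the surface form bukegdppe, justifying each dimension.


underlying: buke-kd-p-pe
MOD=ak - signalled by the affix -p
CLASS=mi - signalled by the affix -kd
ASPECT=ta - signalled by the affix -pe
check: bukekdppe -> bukegdppe
lemma: buke; MOD=ak; CLASS=mi; ASPECT=ta


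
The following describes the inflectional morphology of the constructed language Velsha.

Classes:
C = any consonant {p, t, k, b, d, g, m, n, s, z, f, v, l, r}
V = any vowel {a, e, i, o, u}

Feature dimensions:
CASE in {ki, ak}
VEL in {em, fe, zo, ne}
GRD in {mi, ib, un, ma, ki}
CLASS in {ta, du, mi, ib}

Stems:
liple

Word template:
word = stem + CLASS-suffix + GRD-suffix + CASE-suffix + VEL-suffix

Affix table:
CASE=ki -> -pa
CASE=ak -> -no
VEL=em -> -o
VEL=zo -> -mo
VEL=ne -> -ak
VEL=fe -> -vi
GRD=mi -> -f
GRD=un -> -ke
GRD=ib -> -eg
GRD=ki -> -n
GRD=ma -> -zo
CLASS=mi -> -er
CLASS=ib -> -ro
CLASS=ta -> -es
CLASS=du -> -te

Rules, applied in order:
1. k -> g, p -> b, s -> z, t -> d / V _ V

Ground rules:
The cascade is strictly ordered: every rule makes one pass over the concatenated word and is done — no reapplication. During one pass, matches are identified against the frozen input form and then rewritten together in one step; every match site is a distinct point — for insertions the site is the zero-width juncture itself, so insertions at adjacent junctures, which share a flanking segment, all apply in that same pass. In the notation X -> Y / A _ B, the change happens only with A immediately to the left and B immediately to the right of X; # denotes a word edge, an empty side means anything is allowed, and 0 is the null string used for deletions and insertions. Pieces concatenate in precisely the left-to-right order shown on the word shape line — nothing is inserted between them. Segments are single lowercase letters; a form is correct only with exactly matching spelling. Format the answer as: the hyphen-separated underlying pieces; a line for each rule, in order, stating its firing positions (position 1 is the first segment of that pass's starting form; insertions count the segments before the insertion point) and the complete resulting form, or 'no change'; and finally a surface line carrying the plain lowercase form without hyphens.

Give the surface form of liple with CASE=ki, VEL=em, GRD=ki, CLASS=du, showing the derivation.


underlying: liple-te-n-pa-o
1. k -> g, p -> b, s -> z, t -> d / V _ V: fires at position(s) 6: lipledenpao
surface: lipledenpao


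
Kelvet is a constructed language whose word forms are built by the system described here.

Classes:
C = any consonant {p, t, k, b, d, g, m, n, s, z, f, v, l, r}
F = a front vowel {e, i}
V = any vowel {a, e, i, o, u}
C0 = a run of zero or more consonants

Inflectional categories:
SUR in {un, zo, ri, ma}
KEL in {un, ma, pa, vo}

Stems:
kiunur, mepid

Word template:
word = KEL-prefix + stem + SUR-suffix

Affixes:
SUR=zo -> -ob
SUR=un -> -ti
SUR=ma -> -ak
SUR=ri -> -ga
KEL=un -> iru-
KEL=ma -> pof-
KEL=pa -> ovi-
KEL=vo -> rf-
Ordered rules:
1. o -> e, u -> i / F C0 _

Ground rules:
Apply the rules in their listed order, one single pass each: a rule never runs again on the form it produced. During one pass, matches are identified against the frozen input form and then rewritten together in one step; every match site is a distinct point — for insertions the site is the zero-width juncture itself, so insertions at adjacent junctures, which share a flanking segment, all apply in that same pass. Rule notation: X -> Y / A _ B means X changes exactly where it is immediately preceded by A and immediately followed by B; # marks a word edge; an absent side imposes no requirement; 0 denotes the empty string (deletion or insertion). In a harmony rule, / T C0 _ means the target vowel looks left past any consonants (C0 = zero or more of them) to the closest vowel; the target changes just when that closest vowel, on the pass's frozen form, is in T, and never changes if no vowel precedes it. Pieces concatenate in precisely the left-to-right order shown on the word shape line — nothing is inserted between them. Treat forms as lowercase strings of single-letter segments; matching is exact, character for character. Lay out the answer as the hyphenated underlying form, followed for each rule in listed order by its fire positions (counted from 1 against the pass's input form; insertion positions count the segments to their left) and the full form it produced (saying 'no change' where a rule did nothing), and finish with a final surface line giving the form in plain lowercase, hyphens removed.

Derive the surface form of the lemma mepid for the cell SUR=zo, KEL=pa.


underlying: ovi-mepid-ob
1. o -> e, u -> i / F C0 _: fires at position(s) 9: ovimepideb
surface: ovimepideb


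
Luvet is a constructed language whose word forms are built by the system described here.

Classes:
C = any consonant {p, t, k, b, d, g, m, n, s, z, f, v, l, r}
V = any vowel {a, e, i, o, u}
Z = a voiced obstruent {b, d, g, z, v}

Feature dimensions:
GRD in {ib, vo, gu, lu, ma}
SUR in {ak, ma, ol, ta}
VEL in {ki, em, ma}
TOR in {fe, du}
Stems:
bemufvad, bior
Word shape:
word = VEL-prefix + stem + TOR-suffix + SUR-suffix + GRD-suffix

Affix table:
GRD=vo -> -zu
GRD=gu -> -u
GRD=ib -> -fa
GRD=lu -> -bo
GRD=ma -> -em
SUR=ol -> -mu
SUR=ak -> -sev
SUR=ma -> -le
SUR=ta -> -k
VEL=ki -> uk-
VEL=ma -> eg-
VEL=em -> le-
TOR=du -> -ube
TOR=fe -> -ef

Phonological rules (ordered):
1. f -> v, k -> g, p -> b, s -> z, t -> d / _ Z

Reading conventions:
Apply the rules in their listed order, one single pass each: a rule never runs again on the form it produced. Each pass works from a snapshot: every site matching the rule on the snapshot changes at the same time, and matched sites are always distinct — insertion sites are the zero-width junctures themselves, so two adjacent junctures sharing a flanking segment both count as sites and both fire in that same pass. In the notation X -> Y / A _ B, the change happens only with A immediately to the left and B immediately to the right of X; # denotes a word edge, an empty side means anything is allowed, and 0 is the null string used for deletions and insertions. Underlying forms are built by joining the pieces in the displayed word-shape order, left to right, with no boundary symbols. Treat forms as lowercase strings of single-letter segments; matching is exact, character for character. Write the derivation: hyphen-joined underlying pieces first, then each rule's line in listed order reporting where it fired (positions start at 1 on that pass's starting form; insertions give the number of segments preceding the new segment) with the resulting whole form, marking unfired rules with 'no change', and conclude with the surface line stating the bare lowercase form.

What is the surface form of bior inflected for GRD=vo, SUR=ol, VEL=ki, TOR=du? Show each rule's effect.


underlying: uk-bior-ube-mu-zu
1. f -> v, k -> g, p -> b, s -> z, t -> d / _ Z: fires at position(s) 2: ugbiorubemuzu
surface: ugbiorubemuzu


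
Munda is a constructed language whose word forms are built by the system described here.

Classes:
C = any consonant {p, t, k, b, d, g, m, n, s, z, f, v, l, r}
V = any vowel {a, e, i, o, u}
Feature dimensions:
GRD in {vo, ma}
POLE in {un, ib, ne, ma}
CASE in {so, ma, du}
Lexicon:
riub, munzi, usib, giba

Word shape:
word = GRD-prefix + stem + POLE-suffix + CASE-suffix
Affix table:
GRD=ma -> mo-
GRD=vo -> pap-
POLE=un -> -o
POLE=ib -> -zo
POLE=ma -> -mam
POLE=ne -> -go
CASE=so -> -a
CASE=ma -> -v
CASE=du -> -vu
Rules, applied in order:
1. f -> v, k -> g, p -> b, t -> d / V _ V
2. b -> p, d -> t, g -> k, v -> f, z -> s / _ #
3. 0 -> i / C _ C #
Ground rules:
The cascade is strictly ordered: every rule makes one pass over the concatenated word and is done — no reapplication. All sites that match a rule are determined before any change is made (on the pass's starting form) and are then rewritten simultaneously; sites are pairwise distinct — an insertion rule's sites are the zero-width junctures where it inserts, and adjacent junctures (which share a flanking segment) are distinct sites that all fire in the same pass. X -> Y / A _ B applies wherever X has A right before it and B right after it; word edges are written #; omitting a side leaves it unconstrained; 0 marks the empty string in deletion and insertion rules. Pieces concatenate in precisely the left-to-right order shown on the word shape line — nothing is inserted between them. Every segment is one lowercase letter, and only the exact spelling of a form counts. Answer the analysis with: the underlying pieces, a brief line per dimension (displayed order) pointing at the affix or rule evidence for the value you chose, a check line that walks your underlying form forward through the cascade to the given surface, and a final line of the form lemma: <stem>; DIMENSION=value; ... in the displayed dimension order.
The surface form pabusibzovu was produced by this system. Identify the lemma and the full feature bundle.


underlying: pap-usib-zo-vu
GRD=vo - signalled by the affix pap-
POLE=ib - signalled by the affix -zo
CASE=du - signalled by the affix -vu
check: papusibzovu -> pabusibzovu -> pabusibzovu -> pabusibzovu
lemma: usib; GRD=vo; POLE=ib; CASE=du


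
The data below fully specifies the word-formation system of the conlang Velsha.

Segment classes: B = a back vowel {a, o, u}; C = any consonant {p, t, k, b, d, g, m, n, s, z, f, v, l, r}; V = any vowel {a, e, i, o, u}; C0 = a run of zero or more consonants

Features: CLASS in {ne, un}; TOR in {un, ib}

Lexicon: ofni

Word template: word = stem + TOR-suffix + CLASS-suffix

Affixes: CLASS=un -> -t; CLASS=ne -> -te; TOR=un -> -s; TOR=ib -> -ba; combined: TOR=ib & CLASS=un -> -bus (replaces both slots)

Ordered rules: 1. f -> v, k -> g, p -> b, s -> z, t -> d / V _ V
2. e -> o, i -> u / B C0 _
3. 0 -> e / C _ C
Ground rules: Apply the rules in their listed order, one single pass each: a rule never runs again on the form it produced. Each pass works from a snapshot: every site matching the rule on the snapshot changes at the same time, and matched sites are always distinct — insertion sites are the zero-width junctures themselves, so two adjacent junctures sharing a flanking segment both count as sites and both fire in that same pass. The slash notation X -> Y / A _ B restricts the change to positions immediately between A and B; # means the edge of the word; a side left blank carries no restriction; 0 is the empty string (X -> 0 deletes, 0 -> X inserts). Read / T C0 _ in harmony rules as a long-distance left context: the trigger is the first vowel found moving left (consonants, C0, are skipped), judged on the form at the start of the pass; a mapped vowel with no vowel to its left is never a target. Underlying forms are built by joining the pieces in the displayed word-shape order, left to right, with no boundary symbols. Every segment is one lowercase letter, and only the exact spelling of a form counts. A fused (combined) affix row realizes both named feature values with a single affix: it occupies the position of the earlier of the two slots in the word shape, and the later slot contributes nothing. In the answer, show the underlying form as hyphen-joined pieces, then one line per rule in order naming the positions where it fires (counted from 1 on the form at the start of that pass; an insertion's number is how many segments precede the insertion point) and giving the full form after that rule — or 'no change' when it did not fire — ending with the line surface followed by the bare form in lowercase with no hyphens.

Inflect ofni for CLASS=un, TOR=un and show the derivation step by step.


underlying: ofni-s-t
1. f -> v, k -> g, p -> b, s -> z, t -> d / V _ V: no change
2. e -> o, i -> u / B C0 _: fires at position(s) 4: ofnust
3. 0 -> e / C _ C: inserts after position(s) 2, 5: ofenuset
surface: ofenuset


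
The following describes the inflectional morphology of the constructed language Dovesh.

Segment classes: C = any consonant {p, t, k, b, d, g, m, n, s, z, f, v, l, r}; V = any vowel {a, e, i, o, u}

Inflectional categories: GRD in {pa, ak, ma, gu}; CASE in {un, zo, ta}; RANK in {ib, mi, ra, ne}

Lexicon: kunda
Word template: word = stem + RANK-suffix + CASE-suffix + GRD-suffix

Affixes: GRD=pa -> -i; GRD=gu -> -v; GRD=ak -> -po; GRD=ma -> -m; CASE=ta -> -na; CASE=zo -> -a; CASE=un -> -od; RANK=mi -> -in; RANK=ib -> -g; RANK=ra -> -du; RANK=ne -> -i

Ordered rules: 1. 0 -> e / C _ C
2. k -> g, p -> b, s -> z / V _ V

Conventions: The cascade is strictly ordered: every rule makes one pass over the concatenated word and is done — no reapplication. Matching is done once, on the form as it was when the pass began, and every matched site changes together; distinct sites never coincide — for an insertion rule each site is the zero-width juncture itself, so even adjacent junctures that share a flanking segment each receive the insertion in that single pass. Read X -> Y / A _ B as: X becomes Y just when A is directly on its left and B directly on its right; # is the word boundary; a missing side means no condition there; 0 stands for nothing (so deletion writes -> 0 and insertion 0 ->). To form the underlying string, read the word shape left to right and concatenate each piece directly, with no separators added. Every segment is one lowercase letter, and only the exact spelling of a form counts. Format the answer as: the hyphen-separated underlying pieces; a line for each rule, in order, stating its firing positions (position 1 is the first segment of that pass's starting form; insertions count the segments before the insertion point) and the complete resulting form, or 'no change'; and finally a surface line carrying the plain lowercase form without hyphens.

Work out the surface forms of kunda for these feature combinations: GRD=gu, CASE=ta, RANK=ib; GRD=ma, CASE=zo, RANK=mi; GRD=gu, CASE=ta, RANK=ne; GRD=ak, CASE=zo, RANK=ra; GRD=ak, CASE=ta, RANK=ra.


cell GRD=gu, CASE=ta, RANK=ib:
underlying: kunda-g-na-v
1. 0 -> e / C _ C: inserts after position(s) 3, 6: kunedagenav
2. k -> g, p -> b, s -> z / V _ V: no change
surface: kunedagenav

cell GRD=ma, CASE=zo, RANK=mi:
underlying: kunda-in-a-m
1. 0 -> e / C _ C: inserts after position(s) 3: kunedainam
2. k -> g, p -> b, s -> z / V _ V: no change
surface: kunedainam

cell GRD=gu, CASE=ta, RANK=ne:
underlying: kunda-i-na-v
1. 0 -> e / C _ C: inserts after position(s) 3: kunedainav
2. k -> g, p -> b, s -> z / V _ V: no change
surface: kunedainav

cell GRD=ak, CASE=zo, RANK=ra:
underlying: kunda-du-a-po
1. 0 -> e / C _ C: inserts after position(s) 3: kunedaduapo
2. k -> g, p -> b, s -> z / V _ V: fires at position(s) 10: kunedaduabo
surface: kunedaduabo

cell GRD=ak, CASE=ta, RANK=ra:
underlying: kunda-du-na-po
1. 0 -> e / C _ C: inserts after position(s) 3: kunedadunapo
2. k -> g, p -> b, s -> z / V _ V: fires at position(s) 11: kunedadunabo
surface: kunedadunabo


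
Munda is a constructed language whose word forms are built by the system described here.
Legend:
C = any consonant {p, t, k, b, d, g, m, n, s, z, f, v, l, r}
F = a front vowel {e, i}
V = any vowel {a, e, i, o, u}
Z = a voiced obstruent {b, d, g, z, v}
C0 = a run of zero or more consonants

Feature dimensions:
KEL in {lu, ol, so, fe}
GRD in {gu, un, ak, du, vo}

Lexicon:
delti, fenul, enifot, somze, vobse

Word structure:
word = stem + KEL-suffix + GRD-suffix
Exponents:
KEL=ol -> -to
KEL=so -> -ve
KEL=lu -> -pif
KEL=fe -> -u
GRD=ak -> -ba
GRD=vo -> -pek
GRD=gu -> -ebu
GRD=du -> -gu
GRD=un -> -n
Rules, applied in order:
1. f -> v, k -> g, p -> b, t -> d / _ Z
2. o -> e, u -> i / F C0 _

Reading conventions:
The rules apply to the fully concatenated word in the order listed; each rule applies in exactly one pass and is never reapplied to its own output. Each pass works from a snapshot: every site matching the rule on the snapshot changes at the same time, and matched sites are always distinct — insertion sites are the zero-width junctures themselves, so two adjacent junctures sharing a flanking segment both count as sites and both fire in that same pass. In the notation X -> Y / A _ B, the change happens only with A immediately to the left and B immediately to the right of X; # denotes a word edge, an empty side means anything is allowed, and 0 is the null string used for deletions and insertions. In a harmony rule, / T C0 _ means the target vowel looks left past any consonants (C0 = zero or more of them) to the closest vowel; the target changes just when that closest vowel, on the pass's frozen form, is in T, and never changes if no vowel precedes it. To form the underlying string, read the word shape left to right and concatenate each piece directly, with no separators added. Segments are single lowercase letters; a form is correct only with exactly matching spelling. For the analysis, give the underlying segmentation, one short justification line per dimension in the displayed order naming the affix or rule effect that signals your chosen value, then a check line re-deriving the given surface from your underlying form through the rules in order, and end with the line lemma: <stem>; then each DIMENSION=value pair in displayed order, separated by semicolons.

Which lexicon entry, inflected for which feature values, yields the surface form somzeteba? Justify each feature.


underlying: somze-to-ba
KEL=ol - signalled by the affix -to
GRD=ak - signalled by the affix -ba
check: somzetoba -> somzetoba -> somzeteba
lemma: somze; KEL=ol; GRD=ak


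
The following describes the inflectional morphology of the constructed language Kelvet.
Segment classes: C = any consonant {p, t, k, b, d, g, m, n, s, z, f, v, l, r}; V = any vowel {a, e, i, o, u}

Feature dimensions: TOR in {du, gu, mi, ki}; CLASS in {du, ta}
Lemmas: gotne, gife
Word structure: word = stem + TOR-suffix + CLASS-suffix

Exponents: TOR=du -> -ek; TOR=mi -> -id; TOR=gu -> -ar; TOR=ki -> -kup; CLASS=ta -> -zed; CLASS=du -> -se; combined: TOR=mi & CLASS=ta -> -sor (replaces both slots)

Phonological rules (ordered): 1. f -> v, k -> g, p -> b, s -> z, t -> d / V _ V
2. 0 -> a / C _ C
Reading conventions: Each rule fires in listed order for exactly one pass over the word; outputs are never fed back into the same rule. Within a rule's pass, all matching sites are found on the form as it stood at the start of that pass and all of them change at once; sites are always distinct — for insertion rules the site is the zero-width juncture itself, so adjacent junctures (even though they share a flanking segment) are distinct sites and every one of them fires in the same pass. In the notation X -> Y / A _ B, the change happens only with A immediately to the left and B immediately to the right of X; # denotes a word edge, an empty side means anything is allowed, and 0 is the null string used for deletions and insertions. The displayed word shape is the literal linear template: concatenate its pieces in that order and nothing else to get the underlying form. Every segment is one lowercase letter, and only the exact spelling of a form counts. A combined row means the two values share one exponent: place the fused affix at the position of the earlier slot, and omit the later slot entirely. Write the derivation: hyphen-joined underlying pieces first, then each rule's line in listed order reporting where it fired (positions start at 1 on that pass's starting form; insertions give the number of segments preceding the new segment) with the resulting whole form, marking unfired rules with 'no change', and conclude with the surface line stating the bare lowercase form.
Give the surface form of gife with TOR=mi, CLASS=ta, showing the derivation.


underlying: gife-sor
1. f -> v, k -> g, p -> b, s -> z, t -> d / V _ V: fires at position(s) 3, 5: givezor
2. 0 -> a / C _ C: no change
surface: givezor


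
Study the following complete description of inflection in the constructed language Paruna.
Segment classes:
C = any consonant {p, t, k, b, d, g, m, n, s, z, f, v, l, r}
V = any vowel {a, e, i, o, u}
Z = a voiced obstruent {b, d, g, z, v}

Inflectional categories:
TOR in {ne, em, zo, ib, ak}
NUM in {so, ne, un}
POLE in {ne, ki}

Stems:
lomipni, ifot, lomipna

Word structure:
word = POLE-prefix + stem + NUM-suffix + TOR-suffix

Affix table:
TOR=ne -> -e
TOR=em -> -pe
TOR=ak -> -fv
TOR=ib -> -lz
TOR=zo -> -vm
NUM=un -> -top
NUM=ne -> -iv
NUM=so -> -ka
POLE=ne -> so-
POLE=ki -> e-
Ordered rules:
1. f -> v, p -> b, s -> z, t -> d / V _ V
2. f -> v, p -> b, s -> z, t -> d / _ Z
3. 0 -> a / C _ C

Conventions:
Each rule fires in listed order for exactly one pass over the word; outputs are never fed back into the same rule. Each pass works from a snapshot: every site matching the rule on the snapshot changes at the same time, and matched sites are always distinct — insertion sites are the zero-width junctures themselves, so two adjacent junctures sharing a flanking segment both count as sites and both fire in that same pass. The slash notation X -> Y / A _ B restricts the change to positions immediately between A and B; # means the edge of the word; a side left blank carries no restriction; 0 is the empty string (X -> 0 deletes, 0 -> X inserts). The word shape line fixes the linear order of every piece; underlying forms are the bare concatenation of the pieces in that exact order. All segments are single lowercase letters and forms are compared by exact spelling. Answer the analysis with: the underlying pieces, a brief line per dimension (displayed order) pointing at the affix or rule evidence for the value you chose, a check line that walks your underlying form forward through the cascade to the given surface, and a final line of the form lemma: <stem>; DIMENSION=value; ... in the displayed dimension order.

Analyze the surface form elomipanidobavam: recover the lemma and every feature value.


underlying: e-lomipni-top-vm
TOR=zo - signalled by the affix -vm
NUM=un - signalled by the affix -top
POLE=ki - signalled by the affix e-
check: elomipnitopvm -> elomipnidopvm -> elomipnidobvm -> elomipanidobavam
lemma: lomipni; TOR=zo; NUM=un; POLE=ki


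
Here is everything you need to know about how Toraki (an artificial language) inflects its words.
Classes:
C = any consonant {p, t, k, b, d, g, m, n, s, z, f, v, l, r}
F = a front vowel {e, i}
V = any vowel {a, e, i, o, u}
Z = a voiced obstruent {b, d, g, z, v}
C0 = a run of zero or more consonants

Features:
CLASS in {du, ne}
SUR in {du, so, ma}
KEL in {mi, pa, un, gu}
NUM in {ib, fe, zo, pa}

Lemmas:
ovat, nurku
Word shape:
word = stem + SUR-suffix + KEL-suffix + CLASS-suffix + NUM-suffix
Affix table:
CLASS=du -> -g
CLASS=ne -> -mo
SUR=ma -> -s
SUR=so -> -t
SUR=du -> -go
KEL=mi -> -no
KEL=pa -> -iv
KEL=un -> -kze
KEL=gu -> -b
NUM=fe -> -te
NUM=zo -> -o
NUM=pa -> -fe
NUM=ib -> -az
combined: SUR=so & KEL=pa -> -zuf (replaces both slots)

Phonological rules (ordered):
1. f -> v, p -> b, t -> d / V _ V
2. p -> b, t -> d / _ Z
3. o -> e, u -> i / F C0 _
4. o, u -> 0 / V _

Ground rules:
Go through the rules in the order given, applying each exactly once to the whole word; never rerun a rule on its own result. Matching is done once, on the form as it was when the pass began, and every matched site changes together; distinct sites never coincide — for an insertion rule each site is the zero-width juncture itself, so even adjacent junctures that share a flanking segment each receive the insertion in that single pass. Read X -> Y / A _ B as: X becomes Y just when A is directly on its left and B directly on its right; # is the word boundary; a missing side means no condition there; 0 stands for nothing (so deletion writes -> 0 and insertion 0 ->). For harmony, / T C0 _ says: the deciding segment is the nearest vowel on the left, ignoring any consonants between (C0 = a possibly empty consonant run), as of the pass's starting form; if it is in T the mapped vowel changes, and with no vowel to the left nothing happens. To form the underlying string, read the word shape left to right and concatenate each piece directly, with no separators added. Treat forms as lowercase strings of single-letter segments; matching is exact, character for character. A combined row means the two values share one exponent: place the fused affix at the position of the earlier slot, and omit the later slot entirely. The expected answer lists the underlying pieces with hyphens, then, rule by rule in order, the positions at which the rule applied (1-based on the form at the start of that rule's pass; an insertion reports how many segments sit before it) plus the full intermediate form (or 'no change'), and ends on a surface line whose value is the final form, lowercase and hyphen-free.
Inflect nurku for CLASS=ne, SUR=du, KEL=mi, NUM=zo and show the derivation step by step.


underlying: nurku-go-no-mo-o
1. f -> v, p -> b, t -> d / V _ V: no change
2. p -> b, t -> d / _ Z: no change
3. o -> e, u -> i / F C0 _: no change
4. o, u -> 0 / V _: fires at position(s) 12: nurkugonomo
surface: nurkugonomo


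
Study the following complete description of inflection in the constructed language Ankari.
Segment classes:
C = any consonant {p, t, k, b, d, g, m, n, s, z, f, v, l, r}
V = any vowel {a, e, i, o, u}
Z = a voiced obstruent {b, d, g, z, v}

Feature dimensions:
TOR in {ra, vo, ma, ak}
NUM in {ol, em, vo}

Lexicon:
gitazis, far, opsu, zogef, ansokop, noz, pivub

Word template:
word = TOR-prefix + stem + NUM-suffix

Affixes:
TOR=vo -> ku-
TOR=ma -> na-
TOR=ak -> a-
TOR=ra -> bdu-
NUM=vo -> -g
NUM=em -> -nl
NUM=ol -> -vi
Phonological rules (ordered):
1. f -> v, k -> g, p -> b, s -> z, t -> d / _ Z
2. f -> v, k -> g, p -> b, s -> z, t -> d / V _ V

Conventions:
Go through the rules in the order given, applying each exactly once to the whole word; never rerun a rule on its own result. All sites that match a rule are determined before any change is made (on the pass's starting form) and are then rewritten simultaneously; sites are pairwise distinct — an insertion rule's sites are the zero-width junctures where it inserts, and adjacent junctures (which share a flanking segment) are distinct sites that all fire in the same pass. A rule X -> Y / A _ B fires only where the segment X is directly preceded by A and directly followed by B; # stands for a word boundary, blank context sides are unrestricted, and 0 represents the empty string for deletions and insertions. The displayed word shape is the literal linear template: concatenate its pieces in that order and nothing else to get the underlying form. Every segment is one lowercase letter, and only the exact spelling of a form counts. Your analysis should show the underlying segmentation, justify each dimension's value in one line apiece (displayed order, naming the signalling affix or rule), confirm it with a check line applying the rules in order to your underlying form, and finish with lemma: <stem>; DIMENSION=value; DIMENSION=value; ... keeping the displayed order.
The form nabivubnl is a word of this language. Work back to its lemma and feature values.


underlying: na-pivub-nl
TOR=ma - signalled by the affix na-
NUM=em - signalled by the affix -nl
check: napivubnl -> napivubnl -> nabivubnl
lemma: pivub; TOR=ma; NUM=em
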